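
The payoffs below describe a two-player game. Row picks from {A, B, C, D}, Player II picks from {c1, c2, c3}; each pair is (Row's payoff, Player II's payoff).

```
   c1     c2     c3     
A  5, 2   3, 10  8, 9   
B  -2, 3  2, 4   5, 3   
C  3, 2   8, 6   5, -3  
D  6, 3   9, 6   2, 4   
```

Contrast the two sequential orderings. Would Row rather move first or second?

first

If Row leads: Player II's best replies are A→c2, B→c2, C→c2, D→c2; Row's induced payoffs 3, 2, 8, 9; outcome (D, c2), payoffs (9, 6).
If Player II leads: Row's best replies are c1→D, c2→D, c3→A; Player II's induced payoffs 3, 6, 9; outcome (A, c3), payoffs (8, 9).
Row gets 9 moving first and 8 moving second, so Row prefers to move first.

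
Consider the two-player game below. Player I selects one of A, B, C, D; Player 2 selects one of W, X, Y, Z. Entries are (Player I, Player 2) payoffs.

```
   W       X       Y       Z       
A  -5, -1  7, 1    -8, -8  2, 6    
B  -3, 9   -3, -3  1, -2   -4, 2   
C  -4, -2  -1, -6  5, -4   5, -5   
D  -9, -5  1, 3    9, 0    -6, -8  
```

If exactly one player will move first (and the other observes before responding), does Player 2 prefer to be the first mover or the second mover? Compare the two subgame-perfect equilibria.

If Player I leads: Player 2's best replies are A→Z, B→W, C→W, D→X; Player I's induced payoffs 2, -3, -4, 1; outcome (A, Z), payoffs (2, 6).
If Player 2 leads: Player I's best replies are W→B, X→A, Y→D, Z→C; Player 2's induced payoffs 9, 1, 0, -5; outcome (B, W), payoffs (-3, 9).
Player 2 gets 9 moving first and 6 moving second, so Player 2 prefers to move first.

first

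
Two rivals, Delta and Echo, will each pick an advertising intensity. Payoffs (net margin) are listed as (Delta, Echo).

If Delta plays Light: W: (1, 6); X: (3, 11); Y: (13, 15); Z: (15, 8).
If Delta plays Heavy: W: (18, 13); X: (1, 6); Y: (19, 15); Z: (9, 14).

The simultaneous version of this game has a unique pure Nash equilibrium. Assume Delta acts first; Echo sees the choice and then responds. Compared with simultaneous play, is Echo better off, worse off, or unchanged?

unchanged

Solve by backward induction (Delta leads).
- Light: Echo compares 6, 11, 15, 8 and picks Y; Delta would get 13.
- Heavy: Echo compares 13, 6, 15, 14 and picks Y; Delta would get 19.
Maximizing over 13, 19, Delta chooses Heavy. Subgame-perfect outcome: (Heavy, Y) with payoffs (19, 15).
For the simultaneous game, intersect best replies.
Delta's best replies: W→Heavy; X→Light; Y→Heavy; Z→Light.
Echo's best replies: Light→Y; Heavy→Y.
Only (Heavy, Y) has each player best-responding; Nash payoffs (19, 15).
Echo earns 15 sequentially versus 15 at the Nash outcome: unchanged.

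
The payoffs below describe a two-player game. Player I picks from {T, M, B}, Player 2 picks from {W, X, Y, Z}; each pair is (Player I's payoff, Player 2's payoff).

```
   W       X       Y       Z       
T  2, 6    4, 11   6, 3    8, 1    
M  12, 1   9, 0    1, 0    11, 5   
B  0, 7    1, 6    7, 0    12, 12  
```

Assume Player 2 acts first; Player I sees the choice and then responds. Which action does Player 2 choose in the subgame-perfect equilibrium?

Z

Player I best-responds to each possible Player 2 move:
- W: BR = M, leader payoff 1.
- X: BR = M, leader payoff 0.
- Y: BR = B, leader payoff 0.
- Z: BR = B, leader payoff 12.
Maximizing over 1, 0, 0, 12, Player 2 chooses Z. Subgame-perfect outcome: (B, Z) with payoffs (12, 12).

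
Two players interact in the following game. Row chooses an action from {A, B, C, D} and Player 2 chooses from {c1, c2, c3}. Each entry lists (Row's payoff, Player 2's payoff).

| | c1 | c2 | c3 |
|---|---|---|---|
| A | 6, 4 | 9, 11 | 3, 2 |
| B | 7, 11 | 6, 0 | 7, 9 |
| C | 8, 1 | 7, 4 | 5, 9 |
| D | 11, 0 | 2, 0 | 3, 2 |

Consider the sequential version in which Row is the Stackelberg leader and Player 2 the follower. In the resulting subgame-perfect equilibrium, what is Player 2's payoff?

11

Backward induction with Row moving first.
- A: BR = c2, leader payoff 9.
- B: BR = c1, leader payoff 7.
- C: BR = c3, leader payoff 5.
- D: BR = c3, leader payoff 3.
Maximizing over 9, 7, 5, 3, Row chooses A. Subgame-perfect outcome: (A, c2) with payoffs (9, 11).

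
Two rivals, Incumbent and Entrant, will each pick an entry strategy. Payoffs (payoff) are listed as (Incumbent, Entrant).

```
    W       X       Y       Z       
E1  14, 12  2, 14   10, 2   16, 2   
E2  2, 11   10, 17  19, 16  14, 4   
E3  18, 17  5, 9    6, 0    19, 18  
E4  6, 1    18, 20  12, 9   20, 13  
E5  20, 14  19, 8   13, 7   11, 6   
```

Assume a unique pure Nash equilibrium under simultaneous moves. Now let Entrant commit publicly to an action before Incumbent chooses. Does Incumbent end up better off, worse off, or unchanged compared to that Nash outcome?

worse off

Backward induction with Entrant moving first.
- W → Incumbent plays E5 (best of 14, 2, 18, 6, 20); Entrant gets 14.
- X → Incumbent plays E5 (best of 2, 10, 5, 18, 19); Entrant gets 8.
- Y → Incumbent plays E2 (best of 10, 19, 6, 12, 13); Entrant gets 16.
- Z → Incumbent plays E4 (best of 16, 14, 19, 20, 11); Entrant gets 13.
Maximizing over 14, 8, 16, 13, Entrant chooses Y. Subgame-perfect outcome: (E2, Y) with payoffs (19, 16).
Under simultaneous play:
Incumbent's best replies: W→E5; X→E5; Y→E2; Z→E4.
Entrant's best replies: E1→X; E2→X; E3→Z; E4→X; E5→W.
Only (E5, W) has each player best-responding; Nash payoffs (20, 14).
Incumbent earns 19 sequentially versus 20 at the Nash outcome: worse off.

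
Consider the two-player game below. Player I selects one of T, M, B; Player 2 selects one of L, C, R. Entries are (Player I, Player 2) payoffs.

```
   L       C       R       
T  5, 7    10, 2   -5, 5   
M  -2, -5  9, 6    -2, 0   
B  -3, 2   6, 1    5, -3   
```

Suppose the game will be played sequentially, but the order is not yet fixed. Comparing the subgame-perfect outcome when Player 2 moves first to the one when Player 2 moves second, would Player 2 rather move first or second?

If Player I leads: Player 2's best replies are T→L, M→C, B→L; Player I's induced payoffs 5, 9, -3; outcome (M, C), payoffs (9, 6).
If Player 2 leads: Player I's best replies are L→T, C→T, R→B; Player 2's induced payoffs 7, 2, -3; outcome (T, L), payoffs (5, 7).
Player 2 gets 7 moving first and 6 moving second, so Player 2 prefers to move first.

first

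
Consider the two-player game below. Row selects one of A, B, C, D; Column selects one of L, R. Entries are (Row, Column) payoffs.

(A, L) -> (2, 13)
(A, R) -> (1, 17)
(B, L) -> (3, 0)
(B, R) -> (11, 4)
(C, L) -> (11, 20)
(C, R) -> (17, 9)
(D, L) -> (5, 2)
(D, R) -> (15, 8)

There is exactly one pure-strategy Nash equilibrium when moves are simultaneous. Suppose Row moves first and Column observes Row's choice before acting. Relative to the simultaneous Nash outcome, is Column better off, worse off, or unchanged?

worse off

Solve by backward induction (Row leads).
- A: Column compares 13, 17 and picks R; Row would get 1.
- B: Column compares 0, 4 and picks R; Row would get 11.
- C: Column compares 20, 9 and picks L; Row would get 11.
- D: Column compares 2, 8 and picks R; Row would get 15.
Among 1, 11, 11, 15, the best is 15 at D. Subgame-perfect outcome: (D, R) with payoffs (15, 8).
Now find the simultaneous Nash equilibrium.
Row's best replies: L→C; R→C.
Column's best replies: A→R; B→R; C→L; D→R.
Only (C, L) has each player best-responding; Nash payoffs (11, 20).
Column earns 8 sequentially versus 20 at the Nash outcome: worse off.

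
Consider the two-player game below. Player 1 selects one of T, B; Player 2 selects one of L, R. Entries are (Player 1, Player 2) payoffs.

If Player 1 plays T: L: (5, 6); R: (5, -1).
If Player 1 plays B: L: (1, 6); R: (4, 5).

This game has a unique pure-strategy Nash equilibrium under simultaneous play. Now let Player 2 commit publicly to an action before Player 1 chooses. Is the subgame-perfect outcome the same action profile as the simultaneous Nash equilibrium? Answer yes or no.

yes

Solve by backward induction (Player 2 leads).
- L: Player 1 compares 5, 1 and picks T; Player 2 would get 6.
- R: Player 1 compares 5, 4 and picks T; Player 2 would get -1.
Player 2's induced payoffs are 6, -1, so Player 2 commits to L. Subgame-perfect outcome: (T, L) with payoffs (5, 6).
Now find the simultaneous Nash equilibrium.
Player 1's best replies: L→T; R→T.
Player 2's best replies: T→L; B→L.
Only (T, L) has each player best-responding; Nash payoffs (5, 6).
Sequential outcome (T, L) coincides with the Nash profile (T, L).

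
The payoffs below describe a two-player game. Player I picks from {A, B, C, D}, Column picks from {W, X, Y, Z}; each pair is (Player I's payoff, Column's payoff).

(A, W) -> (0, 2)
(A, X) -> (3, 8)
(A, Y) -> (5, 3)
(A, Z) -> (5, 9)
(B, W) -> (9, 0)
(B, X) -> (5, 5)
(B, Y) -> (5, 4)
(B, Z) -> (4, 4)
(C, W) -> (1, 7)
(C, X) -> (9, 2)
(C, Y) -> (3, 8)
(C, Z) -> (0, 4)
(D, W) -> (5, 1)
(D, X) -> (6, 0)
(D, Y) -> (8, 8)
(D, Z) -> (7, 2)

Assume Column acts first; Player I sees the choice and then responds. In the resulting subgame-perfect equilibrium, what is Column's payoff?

Solve by backward induction (Column leads).
- W: Player I compares 0, 9, 1, 5 and picks B; Column would get 0.
- X: Player I compares 3, 5, 9, 6 and picks C; Column would get 2.
- Y: Player I compares 5, 5, 3, 8 and picks D; Column would get 8.
- Z: Player I compares 5, 4, 0, 7 and picks D; Column would get 2.
Column's induced payoffs are 0, 2, 8, 2, so Column commits to Y. Subgame-perfect outcome: (D, Y) with payoffs (8, 8).

8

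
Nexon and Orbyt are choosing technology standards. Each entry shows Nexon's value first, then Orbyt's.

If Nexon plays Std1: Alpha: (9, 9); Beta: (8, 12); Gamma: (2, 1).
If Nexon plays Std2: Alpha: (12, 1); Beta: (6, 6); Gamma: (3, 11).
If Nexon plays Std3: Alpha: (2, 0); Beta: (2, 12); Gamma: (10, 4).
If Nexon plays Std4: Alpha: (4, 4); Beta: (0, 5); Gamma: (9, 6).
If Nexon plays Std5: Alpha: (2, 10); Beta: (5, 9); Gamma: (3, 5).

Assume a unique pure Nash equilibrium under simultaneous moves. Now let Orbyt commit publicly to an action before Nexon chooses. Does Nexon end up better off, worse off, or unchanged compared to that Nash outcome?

unchanged

Solve by backward induction (Orbyt leads).
- Alpha: BR = Std2, leader payoff 1.
- Beta: BR = Std1, leader payoff 12.
- Gamma: BR = Std3, leader payoff 4.
Orbyt's induced payoffs are 1, 12, 4, so Orbyt commits to Beta. Subgame-perfect outcome: (Std1, Beta) with payoffs (8, 12).
For the simultaneous game, intersect best replies.
Nexon's best replies: Alpha→Std2; Beta→Std1; Gamma→Std3.
Orbyt's best replies: Std1→Beta; Std2→Gamma; Std3→Beta; Std4→Gamma; Std5→Alpha.
The unique mutual best reply is (Std1, Beta), giving (8, 12).
Nexon earns 8 sequentially versus 8 at the Nash outcome: unchanged.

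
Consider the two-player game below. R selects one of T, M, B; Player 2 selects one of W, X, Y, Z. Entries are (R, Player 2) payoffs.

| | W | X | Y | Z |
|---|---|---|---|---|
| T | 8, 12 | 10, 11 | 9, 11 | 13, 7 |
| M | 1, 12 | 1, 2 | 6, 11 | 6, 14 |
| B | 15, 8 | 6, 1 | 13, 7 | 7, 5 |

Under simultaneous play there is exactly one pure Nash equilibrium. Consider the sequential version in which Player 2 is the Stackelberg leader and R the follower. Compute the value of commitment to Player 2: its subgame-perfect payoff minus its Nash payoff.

Solve by backward induction (Player 2 leads).
- W: BR = B, leader payoff 8.
- X: BR = T, leader payoff 11.
- Y: BR = B, leader payoff 7.
- Z: BR = T, leader payoff 7.
Maximizing over 8, 11, 7, 7, Player 2 chooses X. Subgame-perfect outcome: (T, X) with payoffs (10, 11).
Under simultaneous play:
R's best replies: W→B; X→T; Y→B; Z→T.
Player 2's best replies: T→W; M→Z; B→W.
The unique mutual best reply is (B, W), giving (15, 8).
Player 2's commitment gain: 11 − 8 = 3.

3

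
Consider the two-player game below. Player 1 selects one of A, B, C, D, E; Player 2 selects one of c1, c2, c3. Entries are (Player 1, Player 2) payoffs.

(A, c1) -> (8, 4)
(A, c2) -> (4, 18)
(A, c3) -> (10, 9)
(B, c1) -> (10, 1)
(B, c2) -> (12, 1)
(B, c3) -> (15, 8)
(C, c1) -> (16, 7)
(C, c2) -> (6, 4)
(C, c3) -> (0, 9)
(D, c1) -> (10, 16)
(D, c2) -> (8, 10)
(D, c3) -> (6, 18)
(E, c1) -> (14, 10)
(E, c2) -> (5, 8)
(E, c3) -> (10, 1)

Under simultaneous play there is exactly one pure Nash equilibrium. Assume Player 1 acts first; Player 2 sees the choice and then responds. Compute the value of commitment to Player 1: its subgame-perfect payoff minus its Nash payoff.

Backward induction with Player 1 moving first.
- A → Player 2 plays c2 (best of 4, 18, 9); Player 1 gets 4.
- B → Player 2 plays c3 (best of 1, 1, 8); Player 1 gets 15.
- C → Player 2 plays c3 (best of 7, 4, 9); Player 1 gets 0.
- D → Player 2 plays c3 (best of 16, 10, 18); Player 1 gets 6.
- E → Player 2 plays c1 (best of 10, 8, 1); Player 1 gets 14.
Maximizing over 4, 15, 0, 6, 14, Player 1 chooses B. Subgame-perfect outcome: (B, c3) with payoffs (15, 8).
Under simultaneous play:
Player 1's best replies: c1→C; c2→B; c3→B.
Player 2's best replies: A→c2; B→c3; C→c3; D→c3; E→c1.
Only (B, c3) has each player best-responding; Nash payoffs (15, 8).
Player 1's commitment gain: 15 − 15 = 0.

0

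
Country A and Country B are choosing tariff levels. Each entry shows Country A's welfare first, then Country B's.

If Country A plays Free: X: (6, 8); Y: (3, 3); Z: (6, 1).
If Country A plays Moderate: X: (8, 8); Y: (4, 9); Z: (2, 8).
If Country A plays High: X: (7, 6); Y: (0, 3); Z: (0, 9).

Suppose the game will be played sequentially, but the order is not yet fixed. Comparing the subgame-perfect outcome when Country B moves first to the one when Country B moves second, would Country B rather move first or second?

first

If Country A leads: Country B's best replies are Free→X, Moderate→Y, High→Z; Country A's induced payoffs 6, 4, 0; outcome (Free, X), payoffs (6, 8).
If Country B leads: Country A's best replies are X→Moderate, Y→Moderate, Z→Free; Country B's induced payoffs 8, 9, 1; outcome (Moderate, Y), payoffs (4, 9).
Country B gets 9 moving first and 8 moving second, so Country B prefers to move first.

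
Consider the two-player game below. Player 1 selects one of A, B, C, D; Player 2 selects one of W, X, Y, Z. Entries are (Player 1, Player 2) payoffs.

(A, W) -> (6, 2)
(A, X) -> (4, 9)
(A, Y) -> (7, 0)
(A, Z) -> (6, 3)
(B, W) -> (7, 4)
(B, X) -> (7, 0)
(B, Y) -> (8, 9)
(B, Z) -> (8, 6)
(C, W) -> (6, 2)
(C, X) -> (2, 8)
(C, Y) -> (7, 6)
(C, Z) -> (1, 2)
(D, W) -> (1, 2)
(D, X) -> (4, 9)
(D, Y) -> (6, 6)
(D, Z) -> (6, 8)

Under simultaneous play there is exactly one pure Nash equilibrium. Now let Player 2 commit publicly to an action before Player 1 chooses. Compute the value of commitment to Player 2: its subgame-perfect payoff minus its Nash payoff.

0

Work backward from Player 1's decision.
- W: BR = B, leader payoff 4.
- X: BR = B, leader payoff 0.
- Y: BR = B, leader payoff 9.
- Z: BR = B, leader payoff 6.
Among 4, 0, 9, 6, the best is 9 at Y. Subgame-perfect outcome: (B, Y) with payoffs (8, 9).
For the simultaneous game, intersect best replies.
Player 1's best replies: W→B; X→B; Y→B; Z→B.
Player 2's best replies: A→X; B→Y; C→X; D→X.
Only (B, Y) has each player best-responding; Nash payoffs (8, 9).
Player 2's commitment gain: 9 − 9 = 0.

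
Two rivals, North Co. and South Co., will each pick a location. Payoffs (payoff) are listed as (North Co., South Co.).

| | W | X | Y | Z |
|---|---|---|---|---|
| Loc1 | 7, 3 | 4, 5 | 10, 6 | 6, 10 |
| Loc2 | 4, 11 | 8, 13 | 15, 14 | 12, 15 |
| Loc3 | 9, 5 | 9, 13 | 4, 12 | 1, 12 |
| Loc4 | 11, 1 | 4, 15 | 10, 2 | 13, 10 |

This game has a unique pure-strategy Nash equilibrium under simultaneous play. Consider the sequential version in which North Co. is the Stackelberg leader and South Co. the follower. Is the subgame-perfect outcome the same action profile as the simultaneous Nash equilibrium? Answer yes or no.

no

Backward induction with North Co. moving first.
- Loc1 → South Co. plays Z (best of 3, 5, 6, 10); North Co. gets 6.
- Loc2 → South Co. plays Z (best of 11, 13, 14, 15); North Co. gets 12.
- Loc3 → South Co. plays X (best of 5, 13, 12, 12); North Co. gets 9.
- Loc4 → South Co. plays X (best of 1, 15, 2, 10); North Co. gets 4.
North Co.'s induced payoffs are 6, 12, 9, 4, so North Co. commits to Loc2. Subgame-perfect outcome: (Loc2, Z) with payoffs (12, 15).
Under simultaneous play:
North Co.'s best replies: W→Loc4; X→Loc3; Y→Loc2; Z→Loc4.
South Co.'s best replies: Loc1→Z; Loc2→Z; Loc3→X; Loc4→X.
Only (Loc3, X) has each player best-responding; Nash payoffs (9, 13).
Sequential outcome (Loc2, Z) differs from the Nash profile (Loc3, X).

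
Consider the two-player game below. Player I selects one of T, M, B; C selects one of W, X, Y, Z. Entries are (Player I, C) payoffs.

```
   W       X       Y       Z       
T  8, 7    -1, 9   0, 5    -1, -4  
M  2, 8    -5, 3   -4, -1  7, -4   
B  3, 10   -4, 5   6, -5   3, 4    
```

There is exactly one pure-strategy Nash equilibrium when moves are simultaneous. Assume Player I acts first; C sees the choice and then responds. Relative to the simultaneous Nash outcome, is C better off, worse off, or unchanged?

C best-responds to each possible Player I move:
- T: C compares 7, 9, 5, -4 and picks X; Player I would get -1.
- M: C compares 8, 3, -1, -4 and picks W; Player I would get 2.
- B: C compares 10, 5, -5, 4 and picks W; Player I would get 3.
Among -1, 2, 3, the best is 3 at B. Subgame-perfect outcome: (B, W) with payoffs (3, 10).
Now find the simultaneous Nash equilibrium.
Player I's best replies: W→T; X→T; Y→B; Z→M.
C's best replies: T→X; M→W; B→W.
Only (T, X) has each player best-responding; Nash payoffs (-1, 9).
C earns 10 sequentially versus 9 at the Nash outcome: better off.

better off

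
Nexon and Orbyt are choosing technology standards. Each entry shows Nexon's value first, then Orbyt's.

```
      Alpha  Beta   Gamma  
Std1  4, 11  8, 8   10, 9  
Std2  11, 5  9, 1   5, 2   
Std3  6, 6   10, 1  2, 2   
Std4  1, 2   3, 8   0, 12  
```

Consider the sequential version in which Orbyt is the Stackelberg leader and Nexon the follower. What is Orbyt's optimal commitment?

Gamma

Work backward from Nexon's decision.
- Alpha: BR = Std2, leader payoff 5.
- Beta: BR = Std3, leader payoff 1.
- Gamma: BR = Std1, leader payoff 9.
Among 5, 1, 9, the best is 9 at Gamma. Subgame-perfect outcome: (Std1, Gamma) with payoffs (10, 9).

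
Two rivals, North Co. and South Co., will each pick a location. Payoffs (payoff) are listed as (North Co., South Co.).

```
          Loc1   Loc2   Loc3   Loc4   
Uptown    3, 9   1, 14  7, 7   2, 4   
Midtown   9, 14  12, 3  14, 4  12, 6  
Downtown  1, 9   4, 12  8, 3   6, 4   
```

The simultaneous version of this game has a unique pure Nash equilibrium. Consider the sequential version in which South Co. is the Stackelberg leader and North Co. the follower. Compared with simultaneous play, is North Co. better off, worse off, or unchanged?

unchanged

Solve by backward induction (South Co. leads).
- Loc1 → North Co. plays Midtown (best of 3, 9, 1); South Co. gets 14.
- Loc2 → North Co. plays Midtown (best of 1, 12, 4); South Co. gets 3.
- Loc3 → North Co. plays Midtown (best of 7, 14, 8); South Co. gets 4.
- Loc4 → North Co. plays Midtown (best of 2, 12, 6); South Co. gets 6.
Maximizing over 14, 3, 4, 6, South Co. chooses Loc1. Subgame-perfect outcome: (Midtown, Loc1) with payoffs (9, 14).
Under simultaneous play:
North Co.'s best replies: Loc1→Midtown; Loc2→Midtown; Loc3→Midtown; Loc4→Midtown.
South Co.'s best replies: Uptown→Loc2; Midtown→Loc1; Downtown→Loc2.
Only (Midtown, Loc1) has each player best-responding; Nash payoffs (9, 14).
North Co. earns 9 sequentially versus 9 at the Nash outcome: unchanged.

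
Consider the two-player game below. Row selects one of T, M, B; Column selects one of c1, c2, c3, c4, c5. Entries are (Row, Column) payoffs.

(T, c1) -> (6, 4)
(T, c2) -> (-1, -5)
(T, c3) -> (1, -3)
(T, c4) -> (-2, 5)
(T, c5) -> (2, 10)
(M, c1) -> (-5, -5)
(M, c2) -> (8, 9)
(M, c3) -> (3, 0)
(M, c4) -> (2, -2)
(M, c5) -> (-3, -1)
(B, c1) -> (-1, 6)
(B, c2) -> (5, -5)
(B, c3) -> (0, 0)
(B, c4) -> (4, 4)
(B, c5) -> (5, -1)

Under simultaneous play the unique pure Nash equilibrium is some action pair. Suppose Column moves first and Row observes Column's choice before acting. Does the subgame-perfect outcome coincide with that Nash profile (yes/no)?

Solve by backward induction (Column leads).
- c1 → Row plays T (best of 6, -5, -1); Column gets 4.
- c2 → Row plays M (best of -1, 8, 5); Column gets 9.
- c3 → Row plays M (best of 1, 3, 0); Column gets 0.
- c4 → Row plays B (best of -2, 2, 4); Column gets 4.
- c5 → Row plays B (best of 2, -3, 5); Column gets -1.
Maximizing over 4, 9, 0, 4, -1, Column chooses c2. Subgame-perfect outcome: (M, c2) with payoffs (8, 9).
Under simultaneous play:
Row's best replies: c1→T; c2→M; c3→M; c4→B; c5→B.
Column's best replies: T→c5; M→c2; B→c1.
Only (M, c2) has each player best-responding; Nash payoffs (8, 9).
Sequential outcome (M, c2) coincides with the Nash profile (M, c2).

yes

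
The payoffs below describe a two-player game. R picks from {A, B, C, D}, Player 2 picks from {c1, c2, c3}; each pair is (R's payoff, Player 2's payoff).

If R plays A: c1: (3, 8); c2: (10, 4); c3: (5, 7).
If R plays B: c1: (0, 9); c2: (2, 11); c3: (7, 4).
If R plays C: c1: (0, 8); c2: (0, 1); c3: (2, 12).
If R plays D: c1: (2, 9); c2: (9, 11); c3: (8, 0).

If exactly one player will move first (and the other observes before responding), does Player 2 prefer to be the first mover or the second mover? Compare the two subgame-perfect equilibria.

If R leads: Player 2's best replies are A→c1, B→c2, C→c3, D→c2; R's induced payoffs 3, 2, 2, 9; outcome (D, c2), payoffs (9, 11).
If Player 2 leads: R's best replies are c1→A, c2→A, c3→D; Player 2's induced payoffs 8, 4, 0; outcome (A, c1), payoffs (3, 8).
Player 2 gets 8 moving first and 11 moving second, so Player 2 prefers to move second.

second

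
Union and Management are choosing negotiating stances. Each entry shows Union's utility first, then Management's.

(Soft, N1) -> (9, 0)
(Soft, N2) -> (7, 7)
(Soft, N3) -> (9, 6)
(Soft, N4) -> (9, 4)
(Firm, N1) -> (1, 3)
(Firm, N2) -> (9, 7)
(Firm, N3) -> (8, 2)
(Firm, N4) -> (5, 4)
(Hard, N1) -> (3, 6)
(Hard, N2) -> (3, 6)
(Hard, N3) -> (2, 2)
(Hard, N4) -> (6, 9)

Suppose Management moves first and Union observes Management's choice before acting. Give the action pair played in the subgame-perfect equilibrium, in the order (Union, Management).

(Firm, N2)

Solve by backward induction (Management leads).
- N1: Union compares 9, 1, 3 and picks Soft; Management would get 0.
- N2: Union compares 7, 9, 3 and picks Firm; Management would get 7.
- N3: Union compares 9, 8, 2 and picks Soft; Management would get 6.
- N4: Union compares 9, 5, 6 and picks Soft; Management would get 4.
Among 0, 7, 6, 4, the best is 7 at N2. Subgame-perfect outcome: (Firm, N2) with payoffs (9, 7).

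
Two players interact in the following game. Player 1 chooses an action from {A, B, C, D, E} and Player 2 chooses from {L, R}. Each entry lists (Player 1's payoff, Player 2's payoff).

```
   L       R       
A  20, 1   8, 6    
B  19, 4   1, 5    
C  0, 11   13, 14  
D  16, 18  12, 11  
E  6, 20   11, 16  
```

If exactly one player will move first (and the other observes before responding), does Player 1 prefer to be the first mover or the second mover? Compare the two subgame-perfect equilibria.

If Player 1 leads: Player 2's best replies are A→R, B→R, C→R, D→L, E→L; Player 1's induced payoffs 8, 1, 13, 16, 6; outcome (D, L), payoffs (16, 18).
If Player 2 leads: Player 1's best replies are L→A, R→C; Player 2's induced payoffs 1, 14; outcome (C, R), payoffs (13, 14).
Player 1 gets 16 moving first and 13 moving second, so Player 1 prefers to move first.

first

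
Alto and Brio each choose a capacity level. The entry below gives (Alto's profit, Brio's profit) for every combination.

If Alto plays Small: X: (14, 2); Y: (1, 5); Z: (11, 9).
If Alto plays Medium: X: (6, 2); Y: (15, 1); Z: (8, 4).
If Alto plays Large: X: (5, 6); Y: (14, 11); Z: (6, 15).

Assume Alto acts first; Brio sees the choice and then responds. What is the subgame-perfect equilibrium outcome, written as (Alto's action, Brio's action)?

Solve by backward induction (Alto leads).
- Small: BR = Z, leader payoff 11.
- Medium: BR = Z, leader payoff 8.
- Large: BR = Z, leader payoff 6.
Alto's induced payoffs are 11, 8, 6, so Alto commits to Small. Subgame-perfect outcome: (Small, Z) with payoffs (11, 9).

(Small, Z)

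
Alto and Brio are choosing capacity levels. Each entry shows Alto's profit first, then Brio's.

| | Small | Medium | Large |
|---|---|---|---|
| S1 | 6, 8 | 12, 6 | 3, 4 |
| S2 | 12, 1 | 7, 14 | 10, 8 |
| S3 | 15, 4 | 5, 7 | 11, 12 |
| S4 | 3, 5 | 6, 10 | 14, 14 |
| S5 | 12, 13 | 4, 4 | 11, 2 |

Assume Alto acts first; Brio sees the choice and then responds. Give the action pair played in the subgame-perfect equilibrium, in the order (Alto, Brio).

(S4, Large)

Brio best-responds to each possible Alto move:
- S1: Brio compares 8, 6, 4 and picks Small; Alto would get 6.
- S2: Brio compares 1, 14, 8 and picks Medium; Alto would get 7.
- S3: Brio compares 4, 7, 12 and picks Large; Alto would get 11.
- S4: Brio compares 5, 10, 14 and picks Large; Alto would get 14.
- S5: Brio compares 13, 4, 2 and picks Small; Alto would get 12.
Maximizing over 6, 7, 11, 14, 12, Alto chooses S4. Subgame-perfect outcome: (S4, Large) with payoffs (14, 14).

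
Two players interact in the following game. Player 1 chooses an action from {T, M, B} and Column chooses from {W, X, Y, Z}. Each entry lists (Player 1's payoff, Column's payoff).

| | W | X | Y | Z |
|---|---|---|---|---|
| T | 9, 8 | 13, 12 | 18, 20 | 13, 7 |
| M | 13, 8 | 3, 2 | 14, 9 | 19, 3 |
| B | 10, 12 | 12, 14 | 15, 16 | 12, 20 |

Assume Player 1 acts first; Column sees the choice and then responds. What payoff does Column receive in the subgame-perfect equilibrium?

Column best-responds to each possible Player 1 move:
- T: BR = Y, leader payoff 18.
- M: BR = Y, leader payoff 14.
- B: BR = Z, leader payoff 12.
Player 1's induced payoffs are 18, 14, 12, so Player 1 commits to T. Subgame-perfect outcome: (T, Y) with payoffs (18, 20).

20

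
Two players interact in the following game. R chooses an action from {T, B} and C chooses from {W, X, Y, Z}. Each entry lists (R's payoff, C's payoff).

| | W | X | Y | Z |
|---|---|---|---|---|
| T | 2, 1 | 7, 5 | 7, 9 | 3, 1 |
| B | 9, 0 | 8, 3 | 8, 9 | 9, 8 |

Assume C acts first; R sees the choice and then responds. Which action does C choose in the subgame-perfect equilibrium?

Y

R best-responds to each possible C move:
- W: BR = B, leader payoff 0.
- X: BR = B, leader payoff 3.
- Y: BR = B, leader payoff 9.
- Z: BR = B, leader payoff 8.
Among 0, 3, 9, 8, the best is 9 at Y. Subgame-perfect outcome: (B, Y) with payoffs (8, 9).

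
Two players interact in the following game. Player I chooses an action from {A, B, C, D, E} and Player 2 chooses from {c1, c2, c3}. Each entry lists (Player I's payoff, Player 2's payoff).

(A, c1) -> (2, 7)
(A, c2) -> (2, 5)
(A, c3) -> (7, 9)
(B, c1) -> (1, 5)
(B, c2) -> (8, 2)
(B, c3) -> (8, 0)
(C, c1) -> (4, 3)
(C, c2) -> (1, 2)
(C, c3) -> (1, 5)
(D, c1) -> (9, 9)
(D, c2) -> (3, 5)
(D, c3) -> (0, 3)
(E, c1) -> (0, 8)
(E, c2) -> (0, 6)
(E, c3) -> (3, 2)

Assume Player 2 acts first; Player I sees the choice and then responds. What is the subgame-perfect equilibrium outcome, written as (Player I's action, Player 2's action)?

(D, c1)

Work backward from Player I's decision.
- c1: BR = D, leader payoff 9.
- c2: BR = B, leader payoff 2.
- c3: BR = B, leader payoff 0.
Among 9, 2, 0, the best is 9 at c1. Subgame-perfect outcome: (D, c1) with payoffs (9, 9).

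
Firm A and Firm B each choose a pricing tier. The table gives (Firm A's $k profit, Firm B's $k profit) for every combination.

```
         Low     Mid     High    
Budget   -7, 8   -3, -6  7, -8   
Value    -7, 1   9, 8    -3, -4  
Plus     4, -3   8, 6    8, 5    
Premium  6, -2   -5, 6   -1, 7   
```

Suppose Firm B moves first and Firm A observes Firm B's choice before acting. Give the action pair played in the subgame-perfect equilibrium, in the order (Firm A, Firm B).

(Value, Mid)

Solve by backward induction (Firm B leads).
- Low: Firm A compares -7, -7, 4, 6 and picks Premium; Firm B would get -2.
- Mid: Firm A compares -3, 9, 8, -5 and picks Value; Firm B would get 8.
- High: Firm A compares 7, -3, 8, -1 and picks Plus; Firm B would get 5.
Maximizing over -2, 8, 5, Firm B chooses Mid. Subgame-perfect outcome: (Value, Mid) with payoffs (9, 8).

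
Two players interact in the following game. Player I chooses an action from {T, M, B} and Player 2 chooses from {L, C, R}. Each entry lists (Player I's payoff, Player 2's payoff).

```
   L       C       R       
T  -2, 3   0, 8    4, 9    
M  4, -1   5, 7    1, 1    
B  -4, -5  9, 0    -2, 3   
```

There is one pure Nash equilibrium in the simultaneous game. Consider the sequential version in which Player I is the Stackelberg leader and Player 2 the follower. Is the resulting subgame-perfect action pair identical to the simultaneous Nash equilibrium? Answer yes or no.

Player 2 best-responds to each possible Player I move:
- T: Player 2 compares 3, 8, 9 and picks R; Player I would get 4.
- M: Player 2 compares -1, 7, 1 and picks C; Player I would get 5.
- B: Player 2 compares -5, 0, 3 and picks R; Player I would get -2.
Among 4, 5, -2, the best is 5 at M. Subgame-perfect outcome: (M, C) with payoffs (5, 7).
Under simultaneous play:
Player I's best replies: L→M; C→B; R→T.
Player 2's best replies: T→R; M→C; B→R.
Only (T, R) has each player best-responding; Nash payoffs (4, 9).
Sequential outcome (M, C) differs from the Nash profile (T, R).

no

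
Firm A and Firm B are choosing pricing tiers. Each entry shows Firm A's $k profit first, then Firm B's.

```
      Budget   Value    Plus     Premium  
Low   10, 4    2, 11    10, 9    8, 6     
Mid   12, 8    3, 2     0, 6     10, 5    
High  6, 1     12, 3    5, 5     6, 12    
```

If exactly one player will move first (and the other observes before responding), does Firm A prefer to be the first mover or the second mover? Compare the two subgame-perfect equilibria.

first

If Firm A leads: Firm B's best replies are Low→Value, Mid→Budget, High→Premium; Firm A's induced payoffs 2, 12, 6; outcome (Mid, Budget), payoffs (12, 8).
If Firm B leads: Firm A's best replies are Budget→Mid, Value→High, Plus→Low, Premium→Mid; Firm B's induced payoffs 8, 3, 9, 5; outcome (Low, Plus), payoffs (10, 9).
Firm A gets 12 moving first and 10 moving second, so Firm A prefers to move first.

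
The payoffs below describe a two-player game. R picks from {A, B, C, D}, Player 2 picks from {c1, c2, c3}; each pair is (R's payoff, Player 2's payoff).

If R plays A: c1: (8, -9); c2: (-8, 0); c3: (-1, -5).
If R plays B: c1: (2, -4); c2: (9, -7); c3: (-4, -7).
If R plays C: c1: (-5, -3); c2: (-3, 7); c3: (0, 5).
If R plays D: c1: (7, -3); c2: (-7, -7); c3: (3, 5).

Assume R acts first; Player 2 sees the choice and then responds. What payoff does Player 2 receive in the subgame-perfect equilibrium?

5

Player 2 best-responds to each possible R move:
- A → Player 2 plays c2 (best of -9, 0, -5); R gets -8.
- B → Player 2 plays c1 (best of -4, -7, -7); R gets 2.
- C → Player 2 plays c2 (best of -3, 7, 5); R gets -3.
- D → Player 2 plays c3 (best of -3, -7, 5); R gets 3.
R's induced payoffs are -8, 2, -3, 3, so R commits to D. Subgame-perfect outcome: (D, c3) with payoffs (3, 5).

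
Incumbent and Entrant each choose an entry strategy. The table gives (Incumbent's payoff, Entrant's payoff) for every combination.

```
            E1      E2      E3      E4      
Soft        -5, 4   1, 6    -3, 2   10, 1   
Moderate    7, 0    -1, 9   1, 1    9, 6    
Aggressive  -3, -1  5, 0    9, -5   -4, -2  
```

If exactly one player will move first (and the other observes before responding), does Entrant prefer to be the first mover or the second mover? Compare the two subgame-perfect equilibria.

first

If Incumbent leads: Entrant's best replies are Soft→E2, Moderate→E2, Aggressive→E2; Incumbent's induced payoffs 1, -1, 5; outcome (Aggressive, E2), payoffs (5, 0).
If Entrant leads: Incumbent's best replies are E1→Moderate, E2→Aggressive, E3→Aggressive, E4→Soft; Entrant's induced payoffs 0, 0, -5, 1; outcome (Soft, E4), payoffs (10, 1).
Entrant gets 1 moving first and 0 moving second, so Entrant prefers to move first.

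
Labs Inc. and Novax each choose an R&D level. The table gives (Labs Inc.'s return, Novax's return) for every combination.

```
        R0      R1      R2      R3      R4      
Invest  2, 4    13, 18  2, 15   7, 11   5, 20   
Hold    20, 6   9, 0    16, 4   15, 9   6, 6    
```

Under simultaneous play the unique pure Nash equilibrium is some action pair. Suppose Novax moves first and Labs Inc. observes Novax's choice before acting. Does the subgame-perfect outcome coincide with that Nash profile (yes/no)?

Labs Inc. best-responds to each possible Novax move:
- R0 → Labs Inc. plays Hold (best of 2, 20); Novax gets 6.
- R1 → Labs Inc. plays Invest (best of 13, 9); Novax gets 18.
- R2 → Labs Inc. plays Hold (best of 2, 16); Novax gets 4.
- R3 → Labs Inc. plays Hold (best of 7, 15); Novax gets 9.
- R4 → Labs Inc. plays Hold (best of 5, 6); Novax gets 6.
Novax's induced payoffs are 6, 18, 4, 9, 6, so Novax commits to R1. Subgame-perfect outcome: (Invest, R1) with payoffs (13, 18).
For the simultaneous game, intersect best replies.
Labs Inc.'s best replies: R0→Hold; R1→Invest; R2→Hold; R3→Hold; R4→Hold.
Novax's best replies: Invest→R4; Hold→R3.
The unique mutual best reply is (Hold, R3), giving (15, 9).
Sequential outcome (Invest, R1) differs from the Nash profile (Hold, R3).

no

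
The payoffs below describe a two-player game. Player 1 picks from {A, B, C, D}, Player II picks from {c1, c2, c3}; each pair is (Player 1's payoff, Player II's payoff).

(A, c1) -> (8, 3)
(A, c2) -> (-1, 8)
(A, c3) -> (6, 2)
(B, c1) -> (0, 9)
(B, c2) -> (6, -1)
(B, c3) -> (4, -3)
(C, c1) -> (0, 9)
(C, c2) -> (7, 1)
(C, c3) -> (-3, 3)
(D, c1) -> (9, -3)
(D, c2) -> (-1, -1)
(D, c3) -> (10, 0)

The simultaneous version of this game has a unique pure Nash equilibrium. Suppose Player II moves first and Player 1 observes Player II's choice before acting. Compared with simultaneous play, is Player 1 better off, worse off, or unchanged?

Solve by backward induction (Player II leads).
- c1: BR = D, leader payoff -3.
- c2: BR = C, leader payoff 1.
- c3: BR = D, leader payoff 0.
Player II's induced payoffs are -3, 1, 0, so Player II commits to c2. Subgame-perfect outcome: (C, c2) with payoffs (7, 1).
Under simultaneous play:
Player 1's best replies: c1→D; c2→C; c3→D.
Player II's best replies: A→c2; B→c1; C→c1; D→c3.
The unique mutual best reply is (D, c3), giving (10, 0).
Player 1 earns 7 sequentially versus 10 at the Nash outcome: worse off.

worse off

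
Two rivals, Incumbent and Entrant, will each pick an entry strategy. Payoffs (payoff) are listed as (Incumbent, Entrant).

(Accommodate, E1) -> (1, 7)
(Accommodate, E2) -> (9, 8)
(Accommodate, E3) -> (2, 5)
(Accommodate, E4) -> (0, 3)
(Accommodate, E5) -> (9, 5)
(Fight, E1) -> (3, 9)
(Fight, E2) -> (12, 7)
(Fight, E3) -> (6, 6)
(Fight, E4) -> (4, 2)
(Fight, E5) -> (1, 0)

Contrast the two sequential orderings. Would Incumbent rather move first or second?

first

If Incumbent leads: Entrant's best replies are Accommodate→E2, Fight→E1; Incumbent's induced payoffs 9, 3; outcome (Accommodate, E2), payoffs (9, 8).
If Entrant leads: Incumbent's best replies are E1→Fight, E2→Fight, E3→Fight, E4→Fight, E5→Accommodate; Entrant's induced payoffs 9, 7, 6, 2, 5; outcome (Fight, E1), payoffs (3, 9).
Incumbent gets 9 moving first and 3 moving second, so Incumbent prefers to move first.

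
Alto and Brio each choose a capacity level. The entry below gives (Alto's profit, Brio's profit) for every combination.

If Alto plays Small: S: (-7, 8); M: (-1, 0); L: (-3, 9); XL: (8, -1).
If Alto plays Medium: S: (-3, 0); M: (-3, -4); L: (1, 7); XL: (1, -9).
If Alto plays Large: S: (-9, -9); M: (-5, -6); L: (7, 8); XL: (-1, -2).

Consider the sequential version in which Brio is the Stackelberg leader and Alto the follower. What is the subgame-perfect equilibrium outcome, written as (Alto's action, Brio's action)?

(Large, L)

Alto best-responds to each possible Brio move:
- S: Alto compares -7, -3, -9 and picks Medium; Brio would get 0.
- M: Alto compares -1, -3, -5 and picks Small; Brio would get 0.
- L: Alto compares -3, 1, 7 and picks Large; Brio would get 8.
- XL: Alto compares 8, 1, -1 and picks Small; Brio would get -1.
Maximizing over 0, 0, 8, -1, Brio chooses L. Subgame-perfect outcome: (Large, L) with payoffs (7, 8).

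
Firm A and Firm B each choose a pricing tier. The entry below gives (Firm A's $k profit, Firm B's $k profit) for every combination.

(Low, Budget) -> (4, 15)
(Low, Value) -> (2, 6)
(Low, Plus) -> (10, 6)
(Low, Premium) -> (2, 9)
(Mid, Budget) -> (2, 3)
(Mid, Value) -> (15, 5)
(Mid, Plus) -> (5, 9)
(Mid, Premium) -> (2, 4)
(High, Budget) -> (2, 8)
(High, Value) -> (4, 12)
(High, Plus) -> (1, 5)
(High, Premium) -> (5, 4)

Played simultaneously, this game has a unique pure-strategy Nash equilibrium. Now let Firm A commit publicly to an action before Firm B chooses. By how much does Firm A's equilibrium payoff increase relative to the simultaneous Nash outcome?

1

Firm B best-responds to each possible Firm A move:
- Low: Firm B compares 15, 6, 6, 9 and picks Budget; Firm A would get 4.
- Mid: Firm B compares 3, 5, 9, 4 and picks Plus; Firm A would get 5.
- High: Firm B compares 8, 12, 5, 4 and picks Value; Firm A would get 4.
Among 4, 5, 4, the best is 5 at Mid. Subgame-perfect outcome: (Mid, Plus) with payoffs (5, 9).
Now find the simultaneous Nash equilibrium.
Firm A's best replies: Budget→Low; Value→Mid; Plus→Low; Premium→High.
Firm B's best replies: Low→Budget; Mid→Plus; High→Value.
Only (Low, Budget) has each player best-responding; Nash payoffs (4, 15).
Firm A's commitment gain: 5 − 4 = 1.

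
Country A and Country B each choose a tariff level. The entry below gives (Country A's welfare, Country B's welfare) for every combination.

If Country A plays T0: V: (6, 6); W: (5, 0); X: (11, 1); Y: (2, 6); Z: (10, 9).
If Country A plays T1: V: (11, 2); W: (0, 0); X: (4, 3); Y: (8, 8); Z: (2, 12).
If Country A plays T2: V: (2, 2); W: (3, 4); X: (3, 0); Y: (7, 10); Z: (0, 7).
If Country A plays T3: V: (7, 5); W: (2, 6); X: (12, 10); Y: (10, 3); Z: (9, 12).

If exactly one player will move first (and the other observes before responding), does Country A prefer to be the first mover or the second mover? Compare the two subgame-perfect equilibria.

If Country A leads: Country B's best replies are T0→Z, T1→Z, T2→Y, T3→Z; Country A's induced payoffs 10, 2, 7, 9; outcome (T0, Z), payoffs (10, 9).
If Country B leads: Country A's best replies are V→T1, W→T0, X→T3, Y→T3, Z→T0; Country B's induced payoffs 2, 0, 10, 3, 9; outcome (T3, X), payoffs (12, 10).
Country A gets 10 moving first and 12 moving second, so Country A prefers to move second.

second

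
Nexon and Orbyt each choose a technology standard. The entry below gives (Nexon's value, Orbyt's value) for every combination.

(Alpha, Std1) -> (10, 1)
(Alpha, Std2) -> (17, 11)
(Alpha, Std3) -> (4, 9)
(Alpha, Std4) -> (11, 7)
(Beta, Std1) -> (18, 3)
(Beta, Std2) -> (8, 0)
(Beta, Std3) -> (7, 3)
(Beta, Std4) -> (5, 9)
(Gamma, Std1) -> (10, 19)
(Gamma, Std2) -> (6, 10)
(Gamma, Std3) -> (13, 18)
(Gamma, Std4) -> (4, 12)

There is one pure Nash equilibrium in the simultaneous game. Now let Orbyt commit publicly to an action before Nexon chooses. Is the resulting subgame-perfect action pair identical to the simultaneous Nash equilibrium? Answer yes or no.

no

Work backward from Nexon's decision.
- Std1: Nexon compares 10, 18, 10 and picks Beta; Orbyt would get 3.
- Std2: Nexon compares 17, 8, 6 and picks Alpha; Orbyt would get 11.
- Std3: Nexon compares 4, 7, 13 and picks Gamma; Orbyt would get 18.
- Std4: Nexon compares 11, 5, 4 and picks Alpha; Orbyt would get 7.
Among 3, 11, 18, 7, the best is 18 at Std3. Subgame-perfect outcome: (Gamma, Std3) with payoffs (13, 18).
For the simultaneous game, intersect best replies.
Nexon's best replies: Std1→Beta; Std2→Alpha; Std3→Gamma; Std4→Alpha.
Orbyt's best replies: Alpha→Std2; Beta→Std4; Gamma→Std1.
The unique mutual best reply is (Alpha, Std2), giving (17, 11).
Sequential outcome (Gamma, Std3) differs from the Nash profile (Alpha, Std2).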